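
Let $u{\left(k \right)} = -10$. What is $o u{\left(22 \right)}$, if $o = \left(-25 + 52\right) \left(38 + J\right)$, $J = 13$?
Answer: $-13770$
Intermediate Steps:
$o = 1377$ ($o = \left(-25 + 52\right) \left(38 + 13\right) = 27 \cdot 51 = 1377$)
$o u{\left(22 \right)} = 1377 \left(-10\right) = -13770$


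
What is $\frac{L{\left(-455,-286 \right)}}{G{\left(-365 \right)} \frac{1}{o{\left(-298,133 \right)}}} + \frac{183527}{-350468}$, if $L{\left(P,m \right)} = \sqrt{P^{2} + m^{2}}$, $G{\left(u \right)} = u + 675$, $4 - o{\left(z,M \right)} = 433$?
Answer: $- \frac{183527}{350468} - \frac{5577 \sqrt{1709}}{310} \approx -744.24$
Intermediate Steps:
$o{\left(z,M \right)} = -429$ ($o{\left(z,M \right)} = 4 - 433 = -429$)
$G{\left(u \right)} = 675 + u$
$\frac{L{\left(-455,-286 \right)}}{G{\left(-365 \right)} \frac{1}{o{\left(-298,133 \right)}}} + \frac{183527}{-350468} = \frac{\sqrt{\left(-455\right)^{2} + \left(-286\right)^{2}}}{\left(675 - 365\right) \frac{1}{-429}} + \frac{183527}{-350468} = \frac{\sqrt{207025 + 81796}}{310 \left(- \frac{1}{429}\right)} + 183527 \left(- \frac{1}{350468}\right) = \frac{\sqrt{288821}}{- \frac{310}{429}} - \frac{183527}{350468} = 13 \sqrt{1709} \left(- \frac{429}{310}\right) - \frac{183527}{350468} = - \frac{5577 \sqrt{1709}}{310} - \frac{183527}{350468} = - \frac{183527}{350468} - \frac{5577 \sqrt{1709}}{310}$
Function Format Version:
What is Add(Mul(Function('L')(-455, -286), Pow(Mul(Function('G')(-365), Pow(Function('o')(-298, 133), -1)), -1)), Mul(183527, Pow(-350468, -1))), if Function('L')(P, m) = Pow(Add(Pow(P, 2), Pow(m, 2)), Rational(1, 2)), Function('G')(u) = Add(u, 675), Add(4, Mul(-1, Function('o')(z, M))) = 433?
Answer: Add(Rational(-183527, 350468), Mul(Rational(-5577, 310), Pow(1709, Rational(1, 2)))) ≈ -744.24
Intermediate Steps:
Function('o')(z, M) = -429 (Function('o')(z, M) = Add(4, Mul(-1, 433)) = Add(4, -433) = -429)
Function('G')(u) = Add(675, u)
Add(Mul(Function('L')(-455, -286), Pow(Mul(Function('G')(-365), Pow(Function('o')(-298, 133), -1)), -1)), Mul(183527, Pow(-350468, -1))) = Add(Mul(Pow(Add(Pow(-455, 2), Pow(-286, 2)), Rational(1, 2)), Pow(Mul(Add(675, -365), Pow(-429, -1)), -1)), Mul(183527, Pow(-350468, -1))) = Add(Mul(Pow(Add(207025, 81796), Rational(1, 2)), Pow(Mul(310, Rational(-1, 429)), -1)), Mul(183527, Rational(-1, 350468))) = Add(Mul(Pow(288821, Rational(1, 2)), Pow(Rational(-310, 429), -1)), Rational(-183527, 350468)) = Add(Mul(Mul(13, Pow(1709, Rational(1, 2))), Rational(-429, 310)), Rational(-183527, 350468)) = Add(Mul(Rational(-5577, 310), Pow(1709, Rational(1, 2))), Rational(-183527, 350468)) = Add(Rational(-183527, 350468), Mul(Rational(-5577, 310), Pow(1709, Rational(1, 2))))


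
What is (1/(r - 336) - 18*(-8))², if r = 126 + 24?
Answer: 717329089/34596 ≈ 20734.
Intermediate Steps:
r = 150
(1/(r - 336) - 18*(-8))² = (1/(150 - 336) - 18*(-8))² = (1/(-186) + 144)² = (-1/186 + 144)² = (26783/186)² = 717329089/34596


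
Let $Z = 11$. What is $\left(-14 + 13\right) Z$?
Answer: $-11$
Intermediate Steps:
$\left(-14 + 13\right) Z = \left(-14 + 13\right) 11 = \left(-1\right) 11 = -11$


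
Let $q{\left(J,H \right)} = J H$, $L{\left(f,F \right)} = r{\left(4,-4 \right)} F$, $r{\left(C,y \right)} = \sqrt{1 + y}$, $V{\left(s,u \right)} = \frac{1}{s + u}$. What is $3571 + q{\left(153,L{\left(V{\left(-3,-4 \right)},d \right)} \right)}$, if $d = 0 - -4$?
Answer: $3571 + 612 i \sqrt{3} \approx 3571.0 + 1060.0 i$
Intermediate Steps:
$d = 4$ ($d = 0 + 4 = 4$)
$L{\left(f,F \right)} = i F \sqrt{3}$ ($L{\left(f,F \right)} = \sqrt{1 - 4} F = \sqrt{-3} F = i \sqrt{3} F = i F \sqrt{3}$)
$q{\left(J,H \right)} = H J$
$3571 + q{\left(153,L{\left(V{\left(-3,-4 \right)},d \right)} \right)} = 3571 + i 4 \sqrt{3} \cdot 153 = 3571 + 4 i \sqrt{3} \cdot 153 = 3571 + 612 i \sqrt{3}$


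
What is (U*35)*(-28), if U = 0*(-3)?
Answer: 0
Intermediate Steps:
U = 0
(U*35)*(-28) = (0*35)*(-28) = 0*(-28) = 0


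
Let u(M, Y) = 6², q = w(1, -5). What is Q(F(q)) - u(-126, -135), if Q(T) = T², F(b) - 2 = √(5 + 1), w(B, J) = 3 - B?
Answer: -26 + 4*√6 ≈ -16.202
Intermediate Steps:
q = 2 (q = 3 - 1*1 = 3 - 1 = 2)
F(b) = 2 + √6 (F(b) = 2 + √(5 + 1) = 2 + √6)
u(M, Y) = 36
Q(F(q)) - u(-126, -135) = (2 + √6)² - 1*36 = (2 + √6)² - 36 = -36 + (2 + √6)²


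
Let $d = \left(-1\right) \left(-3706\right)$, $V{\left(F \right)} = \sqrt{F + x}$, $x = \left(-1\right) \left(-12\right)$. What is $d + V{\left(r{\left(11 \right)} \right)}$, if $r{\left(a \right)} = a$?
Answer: $3706 + \sqrt{23} \approx 3710.8$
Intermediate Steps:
$x = 12$
$V{\left(F \right)} = \sqrt{12 + F}$ ($V{\left(F \right)} = \sqrt{F + 12} = \sqrt{12 + F}$)
$d = 3706$
$d + V{\left(r{\left(11 \right)} \right)} = 3706 + \sqrt{12 + 11} = 3706 + \sqrt{23}$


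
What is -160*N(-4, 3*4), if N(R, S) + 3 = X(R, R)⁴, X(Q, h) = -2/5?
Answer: 59488/125 ≈ 475.90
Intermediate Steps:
X(Q, h) = -⅖ (X(Q, h) = -2*⅕ = -⅖)
N(R, S) = -1859/625 (N(R, S) = -3 + (-⅖)⁴ = -3 + 16/625 = -1859/625)
-160*N(-4, 3*4) = -160*(-1859/625) = 59488/125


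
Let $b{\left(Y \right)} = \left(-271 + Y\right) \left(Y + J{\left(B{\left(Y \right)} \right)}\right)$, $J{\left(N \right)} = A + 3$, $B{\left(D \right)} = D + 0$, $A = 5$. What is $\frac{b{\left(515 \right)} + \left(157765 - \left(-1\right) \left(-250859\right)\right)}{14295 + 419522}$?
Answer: $\frac{34518}{433817} \approx 0.079568$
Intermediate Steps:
$B{\left(D \right)} = D$
$J{\left(N \right)} = 8$ ($J{\left(N \right)} = 5 + 3 = 8$)
$b{\left(Y \right)} = \left(-271 + Y\right) \left(8 + Y\right)$ ($b{\left(Y \right)} = \left(-271 + Y\right) \left(Y + 8\right) = \left(-271 + Y\right) \left(8 + Y\right)$)
$\frac{b{\left(515 \right)} + \left(157765 - \left(-1\right) \left(-250859\right)\right)}{14295 + 419522} = \frac{\left(-2168 + 515^{2} - 135445\right) + \left(157765 - \left(-1\right) \left(-250859\right)\right)}{14295 + 419522} = \frac{\left(-2168 + 265225 - 135445\right) + \left(157765 - 250859\right)}{433817} = \left(127612 + \left(157765 - 250859\right)\right) \frac{1}{433817} = \left(127612 - 93094\right) \frac{1}{433817} = 34518 \cdot \frac{1}{433817} = \frac{34518}{433817}$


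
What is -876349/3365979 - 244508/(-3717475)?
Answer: -2434796705443/12512942783025 ≈ -0.19458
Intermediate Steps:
-876349/3365979 - 244508/(-3717475) = -876349*1/3365979 - 244508*(-1/3717475) = -876349/3365979 + 244508/3717475 = -2434796705443/12512942783025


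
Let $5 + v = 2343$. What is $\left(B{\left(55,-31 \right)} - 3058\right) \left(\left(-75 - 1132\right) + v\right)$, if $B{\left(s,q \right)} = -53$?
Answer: $-3518541$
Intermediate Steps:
$v = 2338$ ($v = -5 + 2343 = 2338$)
$\left(B{\left(55,-31 \right)} - 3058\right) \left(\left(-75 - 1132\right) + v\right) = \left(-53 - 3058\right) \left(\left(-75 - 1132\right) + 2338\right) = - 3111 \left(-1207 + 2338\right) = \left(-3111\right) 1131 = -3518541$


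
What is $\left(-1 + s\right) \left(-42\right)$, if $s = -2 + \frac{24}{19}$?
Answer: $\frac{1386}{19} \approx 72.947$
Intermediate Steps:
$s = - \frac{14}{19}$ ($s = -2 + 24 \cdot \frac{1}{19} = -2 + \frac{24}{19} = - \frac{14}{19} \approx -0.73684$)
$\left(-1 + s\right) \left(-42\right) = \left(-1 - \frac{14}{19}\right) \left(-42\right) = \left(- \frac{33}{19}\right) \left(-42\right) = \frac{1386}{19}$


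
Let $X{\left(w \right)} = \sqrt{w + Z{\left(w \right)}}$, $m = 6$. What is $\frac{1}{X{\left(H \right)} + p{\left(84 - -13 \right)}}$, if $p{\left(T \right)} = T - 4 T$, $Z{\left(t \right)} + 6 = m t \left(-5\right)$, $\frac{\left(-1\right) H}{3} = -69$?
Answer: $- \frac{97}{30230} - \frac{i \sqrt{6009}}{90690} \approx -0.0032087 - 0.00085475 i$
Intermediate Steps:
$H = 207$ ($H = \left(-3\right) \left(-69\right) = 207$)
$Z{\left(t \right)} = -6 - 30 t$ ($Z{\left(t \right)} = -6 + 6 t \left(-5\right) = -6 - 30 t$)
$p{\left(T \right)} = - 3 T$
$X{\left(w \right)} = \sqrt{-6 - 29 w}$ ($X{\left(w \right)} = \sqrt{w - \left(6 + 30 w\right)} = \sqrt{-6 - 29 w}$)
$\frac{1}{X{\left(H \right)} + p{\left(84 - -13 \right)}} = \frac{1}{\sqrt{-6 - 6003} - 3 \left(84 - -13\right)} = \frac{1}{\sqrt{-6 - 6003} - 3 \left(84 + 13\right)} = \frac{1}{\sqrt{-6009} - 291} = \frac{1}{i \sqrt{6009} - 291} = \frac{1}{-291 + i \sqrt{6009}}$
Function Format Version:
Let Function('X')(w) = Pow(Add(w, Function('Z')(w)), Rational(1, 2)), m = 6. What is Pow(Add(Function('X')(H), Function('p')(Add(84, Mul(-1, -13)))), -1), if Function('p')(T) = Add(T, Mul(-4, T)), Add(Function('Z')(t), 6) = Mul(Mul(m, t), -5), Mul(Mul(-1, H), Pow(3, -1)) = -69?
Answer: Add(Rational(-97, 30230), Mul(Rational(-1, 90690), I, Pow(6009, Rational(1, 2)))) ≈ Add(-0.0032087, Mul(-0.00085475, I))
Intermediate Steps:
H = 207 (H = Mul(-3, -69) = 207)
Function('Z')(t) = Add(-6, Mul(-30, t)) (Function('Z')(t) = Add(-6, Mul(Mul(6, t), -5)) = Add(-6, Mul(-30, t)))
Function('p')(T) = Mul(-3, T)
Function('X')(w) = Pow(Add(-6, Mul(-29, w)), Rational(1, 2)) (Function('X')(w) = Pow(Add(w, Add(-6, Mul(-30, w))), Rational(1, 2)) = Pow(Add(-6, Mul(-29, w)), Rational(1, 2)))
Pow(Add(Function('X')(H), Function('p')(Add(84, Mul(-1, -13)))), -1) = Pow(Add(Pow(Add(-6, Mul(-29, 207)), Rational(1, 2)), Mul(-3, Add(84, Mul(-1, -13)))), -1) = Pow(Add(Pow(Add(-6, -6003), Rational(1, 2)), Mul(-3, Add(84, 13))), -1) = Pow(Add(Pow(-6009, Rational(1, 2)), Mul(-3, 97)), -1) = Pow(Add(Mul(I, Pow(6009, Rational(1, 2))), -291), -1) = Pow(Add(-291, Mul(I, Pow(6009, Rational(1, 2)))), -1)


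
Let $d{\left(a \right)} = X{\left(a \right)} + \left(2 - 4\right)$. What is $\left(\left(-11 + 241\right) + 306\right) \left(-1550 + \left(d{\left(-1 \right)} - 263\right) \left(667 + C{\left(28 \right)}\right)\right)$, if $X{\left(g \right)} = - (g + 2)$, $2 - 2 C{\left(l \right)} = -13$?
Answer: $-96998312$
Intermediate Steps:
$C{\left(l \right)} = \frac{15}{2}$ ($C{\left(l \right)} = 1 - - \frac{13}{2} = 1 + \frac{13}{2} = \frac{15}{2}$)
$X{\left(g \right)} = -2 - g$ ($X{\left(g \right)} = - (2 + g) = -2 - g$)
$d{\left(a \right)} = -4 - a$ ($d{\left(a \right)} = \left(-2 - a\right) + \left(2 - 4\right) = \left(-2 - a\right) - 2 = -4 - a$)
$\left(\left(-11 + 241\right) + 306\right) \left(-1550 + \left(d{\left(-1 \right)} - 263\right) \left(667 + C{\left(28 \right)}\right)\right) = \left(\left(-11 + 241\right) + 306\right) \left(-1550 + \left(\left(-4 - -1\right) - 263\right) \left(667 + \frac{15}{2}\right)\right) = \left(230 + 306\right) \left(-1550 + \left(\left(-4 + 1\right) - 263\right) \frac{1349}{2}\right) = 536 \left(-1550 + \left(-3 - 263\right) \frac{1349}{2}\right) = 536 \left(-1550 - 179417\right) = 536 \left(-180967\right) = -96998312$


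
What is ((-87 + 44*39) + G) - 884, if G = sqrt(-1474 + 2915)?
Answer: 745 + sqrt(1441) ≈ 782.96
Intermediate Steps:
G = sqrt(1441) ≈ 37.961
((-87 + 44*39) + G) - 884 = ((-87 + 44*39) + sqrt(1441)) - 884 = ((-87 + 1716) + sqrt(1441)) - 884 = (1629 + sqrt(1441)) - 884 = 745 + sqrt(1441)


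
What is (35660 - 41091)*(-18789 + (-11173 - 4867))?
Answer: 189156299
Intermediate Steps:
(35660 - 41091)*(-18789 + (-11173 - 4867)) = -5431*(-18789 - 16040) = -5431*(-34829) = 189156299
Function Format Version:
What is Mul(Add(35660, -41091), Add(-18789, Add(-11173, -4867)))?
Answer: 189156299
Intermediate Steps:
Mul(Add(35660, -41091), Add(-18789, Add(-11173, -4867))) = Mul(-5431, Add(-18789, -16040)) = Mul(-5431, -34829) = 189156299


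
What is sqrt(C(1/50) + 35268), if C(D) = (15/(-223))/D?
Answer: sqrt(1753675122)/223 ≈ 187.79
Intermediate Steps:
C(D) = -15/(223*D) (C(D) = (15*(-1/223))/D = -15/(223*D))
sqrt(C(1/50) + 35268) = sqrt(-15/(223*(1/50)) + 35268) = sqrt(-15/(223*1/50) + 35268) = sqrt(-15/223*50 + 35268) = sqrt(-750/223 + 35268) = sqrt(7864014/223) = sqrt(1753675122)/223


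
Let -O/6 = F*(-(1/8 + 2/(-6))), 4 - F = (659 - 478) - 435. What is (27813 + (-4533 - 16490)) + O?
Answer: 12935/2 ≈ 6467.5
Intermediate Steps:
F = 258 (F = 4 - ((659 - 478) - 435) = 4 - (181 - 435) = 4 - 1*(-254) = 4 + 254 = 258)
O = -645/2 (O = -1548*(-(1/8 + 2/(-6))) = -1548*(-(1*(⅛) + 2*(-⅙))) = -1548*(-(⅛ - ⅓)) = -1548*(-1*(-5/24)) = -1548*5/24 = -6*215/4 = -645/2 ≈ -322.50)
(27813 + (-4533 - 16490)) + O = (27813 + (-4533 - 16490)) - 645/2 = (27813 - 21023) - 645/2 = 6790 - 645/2 = 12935/2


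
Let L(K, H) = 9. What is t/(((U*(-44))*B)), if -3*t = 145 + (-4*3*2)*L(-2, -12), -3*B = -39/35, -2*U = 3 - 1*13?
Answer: -497/1716 ≈ -0.28963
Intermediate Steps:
U = 5 (U = -(3 - 1*13)/2 = -(3 - 13)/2 = -½*(-10) = 5)
B = 13/35 (B = -(-13)/35 = -⅓*(-39/35) = 13/35 ≈ 0.37143)
t = 71/3 (t = -(145 + (-4*3*2)*9)/3 = -(145 - 12*2*9)/3 = -(145 - 24*9)/3 = -(145 - 216)/3 = -⅓*(-71) = 71/3 ≈ 23.667)
t/(((U*(-44))*B)) = 71/(3*(((5*(-44))*(13/35)))) = 71/(3*((-220*13/35))) = 71/(3*(-572/7)) = (71/3)*(-7/572) = -497/1716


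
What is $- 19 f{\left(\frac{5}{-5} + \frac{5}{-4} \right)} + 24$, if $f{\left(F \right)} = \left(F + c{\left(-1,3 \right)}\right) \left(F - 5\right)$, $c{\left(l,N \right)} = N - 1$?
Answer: $- \frac{167}{16} \approx -10.438$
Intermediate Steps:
$c{\left(l,N \right)} = -1 + N$ ($c{\left(l,N \right)} = N - 1 = -1 + N$)
$f{\left(F \right)} = \left(-5 + F\right) \left(2 + F\right)$ ($f{\left(F \right)} = \left(F + \left(-1 + 3\right)\right) \left(F - 5\right) = \left(F + 2\right) \left(-5 + F\right) = \left(2 + F\right) \left(-5 + F\right) = \left(-5 + F\right) \left(2 + F\right)$)
$- 19 f{\left(\frac{5}{-5} + \frac{5}{-4} \right)} + 24 = - 19 \left(-10 + \left(\frac{5}{-5} + \frac{5}{-4}\right)^{2} - 3 \left(\frac{5}{-5} + \frac{5}{-4}\right)\right) + 24 = - 19 \left(-10 + \left(5 \left(- \frac{1}{5}\right) + 5 \left(- \frac{1}{4}\right)\right)^{2} - 3 \left(5 \left(- \frac{1}{5}\right) + 5 \left(- \frac{1}{4}\right)\right)\right) + 24 = - 19 \left(-10 + \left(-1 - \frac{5}{4}\right)^{2} - 3 \left(-1 - \frac{5}{4}\right)\right) + 24 = - 19 \left(-10 + \left(- \frac{9}{4}\right)^{2} - - \frac{27}{4}\right) + 24 = - 19 \left(-10 + \frac{81}{16} + \frac{27}{4}\right) + 24 = \left(-19\right) \frac{29}{16} + 24 = - \frac{551}{16} + 24 = - \frac{167}{16}$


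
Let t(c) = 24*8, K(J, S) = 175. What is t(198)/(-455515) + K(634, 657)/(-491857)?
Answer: -174151669/224048241355 ≈ -0.00077730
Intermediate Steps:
t(c) = 192
t(198)/(-455515) + K(634, 657)/(-491857) = 192/(-455515) + 175/(-491857) = 192*(-1/455515) + 175*(-1/491857) = -192/455515 - 175/491857 = -174151669/224048241355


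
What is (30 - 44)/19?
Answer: -14/19 ≈ -0.73684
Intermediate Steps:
(30 - 44)/19 = (1/19)*(-14) = -14/19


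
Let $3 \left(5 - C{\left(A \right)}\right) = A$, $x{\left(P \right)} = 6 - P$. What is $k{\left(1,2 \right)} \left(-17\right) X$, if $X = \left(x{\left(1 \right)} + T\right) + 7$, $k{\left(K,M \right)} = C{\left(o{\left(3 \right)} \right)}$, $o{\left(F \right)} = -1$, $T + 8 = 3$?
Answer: $- \frac{1904}{3} \approx -634.67$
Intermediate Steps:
$T = -5$ ($T = -8 + 3 = -5$)
$C{\left(A \right)} = 5 - \frac{A}{3}$
$k{\left(K,M \right)} = \frac{16}{3}$ ($k{\left(K,M \right)} = 5 - - \frac{1}{3} = 5 + \frac{1}{3} = \frac{16}{3}$)
$X = 7$ ($X = \left(\left(6 - 1\right) - 5\right) + 7 = \left(5 - 5\right) + 7 = 0 + 7 = 7$)
$k{\left(1,2 \right)} \left(-17\right) X = \frac{16}{3} \left(-17\right) 7 = \left(- \frac{272}{3}\right) 7 = - \frac{1904}{3}$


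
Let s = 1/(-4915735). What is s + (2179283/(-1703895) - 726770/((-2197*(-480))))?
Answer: -7726497249893973/3925726750794992 ≈ -1.9682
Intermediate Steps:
s = -1/4915735 ≈ -2.0343e-7
s + (2179283/(-1703895) - 726770/((-2197*(-480)))) = -1/4915735 + (2179283/(-1703895) - 726770/((-2197*(-480)))) = -1/4915735 + (2179283*(-1/1703895) - 726770/1054560) = -1/4915735 + (-2179283/1703895 - 726770*1/1054560) = -1/4915735 + (-2179283/1703895 - 72677/105456) = -1/4915735 - 39294716107/19965105680 = -7726497249893973/3925726750794992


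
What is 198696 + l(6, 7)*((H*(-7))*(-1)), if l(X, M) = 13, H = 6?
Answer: 199242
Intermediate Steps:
198696 + l(6, 7)*((H*(-7))*(-1)) = 198696 + 13*((6*(-7))*(-1)) = 198696 + 13*(-42*(-1)) = 198696 + 13*42 = 198696 + 546 = 199242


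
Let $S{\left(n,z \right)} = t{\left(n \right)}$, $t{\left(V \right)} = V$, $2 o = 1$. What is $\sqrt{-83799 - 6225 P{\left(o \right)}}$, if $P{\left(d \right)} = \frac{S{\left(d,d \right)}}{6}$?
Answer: $\frac{i \sqrt{337271}}{2} \approx 290.38 i$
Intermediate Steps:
$o = \frac{1}{2}$ ($o = \frac{1}{2} \cdot 1 = \frac{1}{2} \approx 0.5$)
$S{\left(n,z \right)} = n$
$P{\left(d \right)} = \frac{d}{6}$
$\sqrt{-83799 - 6225 P{\left(o \right)}} = \sqrt{-83799 - 6225 \cdot \frac{1}{6} \cdot \frac{1}{2}} = \sqrt{-83799 - \frac{2075}{4}} = \sqrt{- \frac{337271}{4}} = \frac{i \sqrt{337271}}{2}$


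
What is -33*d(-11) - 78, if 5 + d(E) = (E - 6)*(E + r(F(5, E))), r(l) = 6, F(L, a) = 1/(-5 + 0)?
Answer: -2718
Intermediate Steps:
F(L, a) = -⅕ (F(L, a) = 1/(-5) = -⅕)
d(E) = -5 + (-6 + E)*(6 + E) (d(E) = -5 + (E - 6)*(E + 6) = -5 + (-6 + E)*(6 + E))
-33*d(-11) - 78 = -33*(-41 + (-11)²) - 78 = -33*(-41 + 121) - 78 = -33*80 - 78 = -2640 - 78 = -2718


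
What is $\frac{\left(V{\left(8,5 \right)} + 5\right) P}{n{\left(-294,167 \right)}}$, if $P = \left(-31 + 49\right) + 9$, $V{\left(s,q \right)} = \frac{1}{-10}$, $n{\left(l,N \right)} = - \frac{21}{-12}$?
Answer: $\frac{378}{5} \approx 75.6$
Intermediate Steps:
$n{\left(l,N \right)} = \frac{7}{4}$ ($n{\left(l,N \right)} = \left(-21\right) \left(- \frac{1}{12}\right) = \frac{7}{4}$)
$V{\left(s,q \right)} = - \frac{1}{10}$
$P = 27$ ($P = 18 + 9 = 27$)
$\frac{\left(V{\left(8,5 \right)} + 5\right) P}{n{\left(-294,167 \right)}} = \frac{\left(- \frac{1}{10} + 5\right) 27}{\frac{7}{4}} = \frac{49}{10} \cdot 27 \cdot \frac{4}{7} = \frac{1323}{10} \cdot \frac{4}{7} = \frac{378}{5}$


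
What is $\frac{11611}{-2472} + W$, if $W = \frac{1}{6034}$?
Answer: $- \frac{35029151}{7458024} \approx -4.6968$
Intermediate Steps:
$W = \frac{1}{6034} \approx 0.00016573$
$\frac{11611}{-2472} + W = \frac{11611}{-2472} + \frac{1}{6034} = 11611 \left(- \frac{1}{2472}\right) + \frac{1}{6034} = - \frac{11611}{2472} + \frac{1}{6034} = - \frac{35029151}{7458024}$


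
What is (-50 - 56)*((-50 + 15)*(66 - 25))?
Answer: 152110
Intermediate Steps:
(-50 - 56)*((-50 + 15)*(66 - 25)) = -(-3710)*41 = -106*(-1435) = 152110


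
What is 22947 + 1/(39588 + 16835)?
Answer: 1294738582/56423 ≈ 22947.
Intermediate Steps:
22947 + 1/(39588 + 16835) = 22947 + 1/56423 = 1294738582/56423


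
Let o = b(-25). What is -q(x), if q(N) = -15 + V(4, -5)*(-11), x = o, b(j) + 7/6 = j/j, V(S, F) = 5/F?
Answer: 4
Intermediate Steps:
b(j) = -⅙ (b(j) = -7/6 + j/j = -7/6 + 1 = -⅙)
o = -⅙ ≈ -0.16667
x = -⅙ ≈ -0.16667
q(N) = -4 (q(N) = -15 + (5/(-5))*(-11) = -15 + (5*(-⅕))*(-11) = -15 - 1*(-11) = -15 + 11 = -4)
-q(x) = -1*(-4) = 4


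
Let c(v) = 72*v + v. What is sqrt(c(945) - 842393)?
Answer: 4*I*sqrt(48338) ≈ 879.44*I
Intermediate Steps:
c(v) = 73*v
sqrt(c(945) - 842393) = sqrt(73*945 - 842393) = sqrt(68985 - 842393) = sqrt(-773408) = 4*I*sqrt(48338)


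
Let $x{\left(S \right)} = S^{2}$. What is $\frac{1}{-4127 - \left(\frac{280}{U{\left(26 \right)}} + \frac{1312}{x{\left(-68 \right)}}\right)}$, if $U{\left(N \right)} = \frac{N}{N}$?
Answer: $- \frac{289}{1273705} \approx -0.0002269$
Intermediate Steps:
$U{\left(N \right)} = 1$
$\frac{1}{-4127 - \left(\frac{280}{U{\left(26 \right)}} + \frac{1312}{x{\left(-68 \right)}}\right)} = \frac{1}{-4127 - \left(280 + \frac{82}{289}\right)} = \frac{1}{-4127 - \left(280 + \frac{1312}{4624}\right)} = \frac{1}{-4127 - \frac{81002}{289}} = \frac{1}{- \frac{1273705}{289}} = - \frac{289}{1273705}$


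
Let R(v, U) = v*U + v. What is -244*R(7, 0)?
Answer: -1708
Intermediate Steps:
R(v, U) = v + U*v (R(v, U) = U*v + v = v + U*v)
-244*R(7, 0) = -1708*(1 + 0) = -1708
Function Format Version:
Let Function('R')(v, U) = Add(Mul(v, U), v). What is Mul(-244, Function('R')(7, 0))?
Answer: -1708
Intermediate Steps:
Function('R')(v, U) = Add(v, Mul(U, v)) (Function('R')(v, U) = Add(Mul(U, v), v) = Add(v, Mul(U, v)))
Mul(-244, Function('R')(7, 0)) = Mul(-244, Mul(7, Add(1, 0))) = Mul(-244, Mul(7, 1)) = Mul(-244, 7) = -1708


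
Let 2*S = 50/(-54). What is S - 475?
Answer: -25675/54 ≈ -475.46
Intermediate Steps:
S = -25/54 (S = (50/(-54))/2 = (50*(-1/54))/2 = (½)*(-25/27) = -25/54 ≈ -0.46296)
S - 475 = -25/54 - 475 = -25675/54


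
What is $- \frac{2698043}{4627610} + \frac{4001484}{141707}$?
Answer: $\frac{18134975793839}{655764730270} \approx 27.655$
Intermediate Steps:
$- \frac{2698043}{4627610} + \frac{4001484}{141707} = \frac{18134975793839}{655764730270}$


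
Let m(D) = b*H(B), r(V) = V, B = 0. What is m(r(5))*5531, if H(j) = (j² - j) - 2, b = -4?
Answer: 44248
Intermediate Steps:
H(j) = -2 + j² - j
m(D) = 8 (m(D) = -4*(-2 + 0² - 1*0) = -4*(-2 + 0 + 0) = -4*(-2) = 8)
m(r(5))*5531 = 8*5531 = 44248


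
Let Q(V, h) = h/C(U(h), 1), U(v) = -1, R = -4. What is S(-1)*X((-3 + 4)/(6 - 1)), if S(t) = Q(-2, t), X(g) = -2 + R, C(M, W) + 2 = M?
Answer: -2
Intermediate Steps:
C(M, W) = -2 + M
X(g) = -6 (X(g) = -2 - 4 = -6)
Q(V, h) = -h/3 (Q(V, h) = h/(-2 - 1) = h/(-3) = h*(-⅓) = -h/3)
S(t) = -t/3
S(-1)*X((-3 + 4)/(6 - 1)) = -⅓*(-1)*(-6) = (⅓)*(-6) = -2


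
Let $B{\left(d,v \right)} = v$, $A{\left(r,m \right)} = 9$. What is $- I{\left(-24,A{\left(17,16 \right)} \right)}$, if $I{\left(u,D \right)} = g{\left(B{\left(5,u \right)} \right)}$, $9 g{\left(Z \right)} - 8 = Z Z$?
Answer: $- \frac{584}{9} \approx -64.889$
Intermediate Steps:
$g{\left(Z \right)} = \frac{8}{9} + \frac{Z^{2}}{9}$ ($g{\left(Z \right)} = \frac{8}{9} + \frac{Z Z}{9} = \frac{8}{9} + \frac{Z^{2}}{9}$)
$I{\left(u,D \right)} = \frac{8}{9} + \frac{u^{2}}{9}$
$- I{\left(-24,A{\left(17,16 \right)} \right)} = - (\frac{8}{9} + \frac{\left(-24\right)^{2}}{9}) = - (\frac{8}{9} + \frac{1}{9} \cdot 576) = - (\frac{8}{9} + 64) = \left(-1\right) \frac{584}{9} = - \frac{584}{9}$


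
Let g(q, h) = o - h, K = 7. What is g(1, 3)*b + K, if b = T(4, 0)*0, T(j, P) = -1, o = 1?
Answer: 7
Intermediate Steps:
b = 0 (b = -1*0 = 0)
g(q, h) = 1 - h
g(1, 3)*b + K = (1 - 1*3)*0 + 7 = (1 - 3)*0 + 7 = -2*0 + 7 = 0 + 7 = 7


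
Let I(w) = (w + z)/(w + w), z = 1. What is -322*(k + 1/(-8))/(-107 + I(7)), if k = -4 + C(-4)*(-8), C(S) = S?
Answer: 251321/2980 ≈ 84.336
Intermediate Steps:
I(w) = (1 + w)/(2*w) (I(w) = (w + 1)/(w + w) = (1 + w)/((2*w)) = (1 + w)*(1/(2*w)) = (1 + w)/(2*w))
k = 28 (k = -4 - 4*(-8) = -4 + 32 = 28)
-322*(k + 1/(-8))/(-107 + I(7)) = -322*(28 + 1/(-8))/(-107 + (½)*(1 + 7)/7) = -322*(28 - ⅛)/(-107 + (½)*(⅐)*8) = -35903/(4*(-107 + 4/7)) = -35903/(4*(-745/7)) = -35903*(-7)/(4*745) = -322*(-1561/5960) = 251321/2980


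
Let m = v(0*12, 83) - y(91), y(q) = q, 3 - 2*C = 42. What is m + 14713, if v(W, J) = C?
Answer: 29205/2 ≈ 14603.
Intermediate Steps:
C = -39/2 (C = 3/2 - ½*42 = 3/2 - 21 = -39/2 ≈ -19.500)
v(W, J) = -39/2
m = -221/2 (m = -39/2 - 1*91 = -39/2 - 91 = -221/2 ≈ -110.50)
m + 14713 = -221/2 + 14713 = 29205/2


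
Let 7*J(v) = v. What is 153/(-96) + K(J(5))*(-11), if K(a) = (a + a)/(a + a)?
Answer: -403/32 ≈ -12.594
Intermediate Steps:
J(v) = v/7
K(a) = 1 (K(a) = (2*a)/((2*a)) = (2*a)*(1/(2*a)) = 1)
153/(-96) + K(J(5))*(-11) = 153/(-96) + 1*(-11) = 153*(-1/96) - 11 = -51/32 - 11 = -403/32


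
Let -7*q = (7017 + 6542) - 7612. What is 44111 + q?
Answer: 302830/7 ≈ 43261.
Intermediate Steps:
q = -5947/7 (q = -((7017 + 6542) - 7612)/7 = -(13559 - 7612)/7 = -⅐*5947 = -5947/7 ≈ -849.57)
44111 + q = 44111 - 5947/7 = 302830/7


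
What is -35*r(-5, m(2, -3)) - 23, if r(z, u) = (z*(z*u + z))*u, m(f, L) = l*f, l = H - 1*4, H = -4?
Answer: -210023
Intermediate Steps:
l = -8 (l = -4 - 1*4 = -4 - 4 = -8)
m(f, L) = -8*f
r(z, u) = u*z*(z + u*z) (r(z, u) = (z*(u*z + z))*u = (z*(z + u*z))*u = u*z*(z + u*z))
-35*r(-5, m(2, -3)) - 23 = -35*(-8*2)*(-5)²*(1 - 8*2) - 23 = -(-560)*25*(1 - 16) - 23 = -(-560)*25*(-15) - 23 = -35*6000 - 23 = -210000 - 23 = -210023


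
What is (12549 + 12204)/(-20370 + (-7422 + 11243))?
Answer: -24753/16549 ≈ -1.4957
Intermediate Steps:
(12549 + 12204)/(-20370 + (-7422 + 11243)) = 24753/(-20370 + 3821) = 24753/(-16549) = 24753*(-1/16549) = -24753/16549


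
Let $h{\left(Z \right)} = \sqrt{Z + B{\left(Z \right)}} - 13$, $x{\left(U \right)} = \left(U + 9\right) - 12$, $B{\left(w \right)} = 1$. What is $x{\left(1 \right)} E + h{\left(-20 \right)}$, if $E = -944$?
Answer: $1875 + i \sqrt{19} \approx 1875.0 + 4.3589 i$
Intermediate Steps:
$x{\left(U \right)} = -3 + U$ ($x{\left(U \right)} = \left(9 + U\right) - 12 = -3 + U$)
$h{\left(Z \right)} = -13 + \sqrt{1 + Z}$ ($h{\left(Z \right)} = \sqrt{Z + 1} - 13 = \sqrt{1 + Z} - 13 = -13 + \sqrt{1 + Z}$)
$x{\left(1 \right)} E + h{\left(-20 \right)} = \left(-3 + 1\right) \left(-944\right) - \left(13 - \sqrt{1 - 20}\right) = \left(-2\right) \left(-944\right) - \left(13 - \sqrt{-19}\right) = 1888 - \left(13 - i \sqrt{19}\right) = 1875 + i \sqrt{19}$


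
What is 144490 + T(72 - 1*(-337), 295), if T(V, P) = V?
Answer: 144899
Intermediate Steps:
144490 + T(72 - 1*(-337), 295) = 144490 + (72 - 1*(-337)) = 144490 + (72 + 337) = 144490 + 409 = 144899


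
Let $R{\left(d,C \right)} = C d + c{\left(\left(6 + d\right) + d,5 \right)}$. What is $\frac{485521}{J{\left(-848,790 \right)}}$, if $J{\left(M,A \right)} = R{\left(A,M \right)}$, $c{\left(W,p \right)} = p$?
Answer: $- \frac{485521}{669915} \approx -0.72475$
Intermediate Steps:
$R{\left(d,C \right)} = 5 + C d$ ($R{\left(d,C \right)} = C d + 5 = 5 + C d$)
$J{\left(M,A \right)} = 5 + A M$ ($J{\left(M,A \right)} = 5 + M A = 5 + A M$)
$\frac{485521}{J{\left(-848,790 \right)}} = \frac{485521}{5 + 790 \left(-848\right)} = \frac{485521}{5 - 669920} = \frac{485521}{-669915} = 485521 \left(- \frac{1}{669915}\right) = - \frac{485521}{669915}$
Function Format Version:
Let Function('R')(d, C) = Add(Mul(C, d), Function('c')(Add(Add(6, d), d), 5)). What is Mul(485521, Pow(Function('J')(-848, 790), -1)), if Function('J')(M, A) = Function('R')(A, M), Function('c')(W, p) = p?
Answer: Rational(-485521, 669915) ≈ -0.72475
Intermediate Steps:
Function('R')(d, C) = Add(5, Mul(C, d)) (Function('R')(d, C) = Add(Mul(C, d), 5) = Add(5, Mul(C, d)))
Function('J')(M, A) = Add(5, Mul(A, M)) (Function('J')(M, A) = Add(5, Mul(M, A)) = Add(5, Mul(A, M)))
Mul(485521, Pow(Function('J')(-848, 790), -1)) = Mul(485521, Pow(Add(5, Mul(790, -848)), -1)) = Mul(485521, Pow(Add(5, -669920), -1)) = Mul(485521, Pow(-669915, -1)) = Mul(485521, Rational(-1, 669915)) = Rational(-485521, 669915)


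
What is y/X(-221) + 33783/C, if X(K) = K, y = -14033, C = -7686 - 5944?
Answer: 183803747/3012230 ≈ 61.019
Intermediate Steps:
C = -13630
y/X(-221) + 33783/C = -14033/(-221) + 33783/(-13630) = -14033*(-1/221) + 33783*(-1/13630) = 14033/221 - 33783/13630 = 183803747/3012230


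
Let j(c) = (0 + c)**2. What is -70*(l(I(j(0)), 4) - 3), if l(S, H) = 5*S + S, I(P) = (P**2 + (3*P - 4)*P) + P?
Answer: 210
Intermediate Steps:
j(c) = c**2
I(P) = P + P**2 + P*(-4 + 3*P) (I(P) = (P**2 + (-4 + 3*P)*P) + P = (P**2 + P*(-4 + 3*P)) + P = P + P**2 + P*(-4 + 3*P))
l(S, H) = 6*S
-70*(l(I(j(0)), 4) - 3) = -70*(6*(0**2*(-3 + 4*0**2)) - 3) = -70*(6*(0*(-3 + 4*0)) - 3) = -70*(6*(0*(-3 + 0)) - 3) = -70*(6*(0*(-3)) - 3) = -70*(6*0 - 3) = -70*(0 - 3) = -70*(-3) = 210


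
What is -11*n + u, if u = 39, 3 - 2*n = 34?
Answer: 419/2 ≈ 209.50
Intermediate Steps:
n = -31/2 (n = 3/2 - ½*34 = 3/2 - 17 = -31/2 ≈ -15.500)
-11*n + u = -11*(-31/2) + 39 = 341/2 + 39 = 419/2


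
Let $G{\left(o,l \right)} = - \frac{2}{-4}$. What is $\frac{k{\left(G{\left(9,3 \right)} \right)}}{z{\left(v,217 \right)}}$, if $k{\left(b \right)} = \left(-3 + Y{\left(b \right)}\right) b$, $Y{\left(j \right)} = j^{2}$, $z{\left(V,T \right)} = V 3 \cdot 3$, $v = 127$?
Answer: $- \frac{11}{9144} \approx -0.001203$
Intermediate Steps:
$z{\left(V,T \right)} = 9 V$ ($z{\left(V,T \right)} = 3 V 3 = 9 V$)
$G{\left(o,l \right)} = \frac{1}{2}$ ($G{\left(o,l \right)} = \left(-2\right) \left(- \frac{1}{4}\right) = \frac{1}{2}$)
$k{\left(b \right)} = b \left(-3 + b^{2}\right)$ ($k{\left(b \right)} = \left(-3 + b^{2}\right) b = b \left(-3 + b^{2}\right)$)
$\frac{k{\left(G{\left(9,3 \right)} \right)}}{z{\left(v,217 \right)}} = \frac{\frac{1}{2} \left(-3 + \left(\frac{1}{2}\right)^{2}\right)}{9 \cdot 127} = \frac{\frac{1}{2} \left(-3 + \frac{1}{4}\right)}{1143} = \frac{1}{2} \left(- \frac{11}{4}\right) \frac{1}{1143} = \left(- \frac{11}{8}\right) \frac{1}{1143} = - \frac{11}{9144}$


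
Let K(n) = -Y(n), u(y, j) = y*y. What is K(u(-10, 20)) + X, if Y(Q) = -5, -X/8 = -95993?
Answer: 767949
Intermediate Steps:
u(y, j) = y**2
X = 767944 (X = -8*(-95993) = 767944)
K(n) = 5 (K(n) = -1*(-5) = 5)
K(u(-10, 20)) + X = 5 + 767944 = 767949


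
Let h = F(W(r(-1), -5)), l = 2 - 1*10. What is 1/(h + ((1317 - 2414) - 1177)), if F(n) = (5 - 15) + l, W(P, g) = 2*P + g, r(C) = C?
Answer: -1/2292 ≈ -0.00043630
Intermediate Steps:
W(P, g) = g + 2*P
l = -8 (l = 2 - 10 = -8)
F(n) = -18 (F(n) = (5 - 15) - 8 = -10 - 8 = -18)
h = -18
1/(h + ((1317 - 2414) - 1177)) = 1/(-18 + ((1317 - 2414) - 1177)) = 1/(-18 + (-1097 - 1177)) = 1/(-18 - 2274) = 1/(-2292) = -1/2292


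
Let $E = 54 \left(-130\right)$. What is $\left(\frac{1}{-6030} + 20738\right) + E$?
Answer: $\frac{82719539}{6030} \approx 13718.0$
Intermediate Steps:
$E = -7020$
$\left(\frac{1}{-6030} + 20738\right) + E = \left(\frac{1}{-6030} + 20738\right) - 7020 = \left(- \frac{1}{6030} + 20738\right) - 7020 = \frac{125050139}{6030} - 7020 = \frac{82719539}{6030}$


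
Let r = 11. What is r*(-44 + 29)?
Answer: -165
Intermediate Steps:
r*(-44 + 29) = 11*(-44 + 29) = 11*(-15) = -165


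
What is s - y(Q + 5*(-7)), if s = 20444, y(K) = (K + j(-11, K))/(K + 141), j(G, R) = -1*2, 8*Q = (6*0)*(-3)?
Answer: 2167101/106 ≈ 20444.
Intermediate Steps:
Q = 0 (Q = ((6*0)*(-3))/8 = (0*(-3))/8 = (⅛)*0 = 0)
j(G, R) = -2
y(K) = (-2 + K)/(141 + K) (y(K) = (K - 2)/(K + 141) = (-2 + K)/(141 + K))
s - y(Q + 5*(-7)) = 20444 - (-2 + (0 + 5*(-7)))/(141 + (0 + 5*(-7))) = 20444 - (-2 + (0 - 35))/(141 + (0 - 35)) = 20444 - (-2 - 35)/(141 - 35) = 20444 - (-37)/106 = 20444 - 1*(-37/106) = 20444 + 37/106 = 2167101/106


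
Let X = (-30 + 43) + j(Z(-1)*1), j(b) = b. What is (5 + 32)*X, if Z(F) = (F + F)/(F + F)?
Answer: 518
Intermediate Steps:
Z(F) = 1 (Z(F) = (2*F)/((2*F)) = (2*F)*(1/(2*F)) = 1)
X = 14 (X = (-30 + 43) + 1*1 = 13 + 1 = 14)
(5 + 32)*X = (5 + 32)*14 = 37*14 = 518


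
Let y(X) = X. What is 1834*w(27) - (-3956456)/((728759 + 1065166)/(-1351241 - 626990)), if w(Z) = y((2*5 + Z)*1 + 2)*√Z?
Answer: -1118111987048/256275 + 214578*√3 ≈ -3.9913e+6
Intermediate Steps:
w(Z) = √Z*(12 + Z) (w(Z) = ((2*5 + Z)*1 + 2)*√Z = ((10 + Z)*1 + 2)*√Z = ((10 + Z) + 2)*√Z = (12 + Z)*√Z = √Z*(12 + Z))
1834*w(27) - (-3956456)/((728759 + 1065166)/(-1351241 - 626990)) = 1834*(√27*(12 + 27)) - (-3956456)/((728759 + 1065166)/(-1351241 - 626990)) = 1834*((3*√3)*39) - (-3956456)/(1793925/(-1978231)) = 1834*(117*√3) - (-3956456)/(1793925*(-1/1978231)) = 214578*√3 - (-3956456)/(-1793925/1978231) = 214578*√3 - (-3956456)*(-1978231)/1793925 = 214578*√3 - 1*1118111987048/256275 = 214578*√3 - 1118111987048/256275 = -1118111987048/256275 + 214578*√3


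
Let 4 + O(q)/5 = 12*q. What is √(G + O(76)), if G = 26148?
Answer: 4*√1918 ≈ 175.18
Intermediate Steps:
O(q) = -20 + 60*q (O(q) = -20 + 5*(12*q) = -20 + 60*q)
√(G + O(76)) = √(26148 + (-20 + 60*76)) = √(26148 + (-20 + 4560)) = √(26148 + 4540) = √30688 = 4*√1918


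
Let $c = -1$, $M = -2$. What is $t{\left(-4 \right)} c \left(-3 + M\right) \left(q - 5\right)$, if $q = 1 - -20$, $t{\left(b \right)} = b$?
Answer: $-320$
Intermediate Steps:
$q = 21$ ($q = 1 + 20 = 21$)
$t{\left(-4 \right)} c \left(-3 + M\right) \left(q - 5\right) = \left(-4\right) \left(-1\right) \left(-3 - 2\right) \left(21 - 5\right) = 4 \left(-5\right) 16 = \left(-20\right) 16 = -320$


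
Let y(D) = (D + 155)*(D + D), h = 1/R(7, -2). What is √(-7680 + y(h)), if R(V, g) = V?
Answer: 6*I*√10393/7 ≈ 87.382*I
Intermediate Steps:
h = ⅐ (h = 1/7 = ⅐ ≈ 0.14286)
y(D) = 2*D*(155 + D) (y(D) = (155 + D)*(2*D) = 2*D*(155 + D))
√(-7680 + y(h)) = √(-7680 + 2*(⅐)*(155 + ⅐)) = √(-7680 + 2*(⅐)*(1086/7)) = √(-7680 + 2172/49) = √(-374148/49) = 6*I*√10393/7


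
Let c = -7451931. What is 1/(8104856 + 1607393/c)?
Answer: 7451931/60396826069543 ≈ 1.2338e-7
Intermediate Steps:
1/(8104856 + 1607393/c) = 1/(8104856 + 1607393/(-7451931)) = 1/(8104856 + 1607393*(-1/7451931)) = 1/(8104856 - 1607393/7451931) = 1/(60396826069543/7451931) = 7451931/60396826069543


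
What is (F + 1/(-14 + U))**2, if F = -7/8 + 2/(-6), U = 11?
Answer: 1369/576 ≈ 2.3767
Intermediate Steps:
F = -29/24 (F = -7*1/8 + 2*(-1/6) = -7/8 - 1/3 = -29/24 ≈ -1.2083)
(F + 1/(-14 + U))**2 = (-29/24 + 1/(-14 + 11))**2 = (-29/24 + 1/(-3))**2 = (-29/24 - 1/3)**2 = (-37/24)**2 = 1369/576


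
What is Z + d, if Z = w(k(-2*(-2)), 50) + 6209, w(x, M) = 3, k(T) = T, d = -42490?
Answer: -36278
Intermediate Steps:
Z = 6212 (Z = 3 + 6209 = 6212)
Z + d = 6212 - 42490 = -36278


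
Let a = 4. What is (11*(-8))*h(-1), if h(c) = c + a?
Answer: -264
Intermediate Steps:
h(c) = 4 + c (h(c) = c + 4 = 4 + c)
(11*(-8))*h(-1) = (11*(-8))*(4 - 1) = -88*3 = -264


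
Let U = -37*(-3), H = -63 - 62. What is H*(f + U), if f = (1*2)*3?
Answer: -14625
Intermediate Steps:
H = -125
U = 111
f = 6 (f = 2*3 = 6)
H*(f + U) = -125*(6 + 111) = -125*117 = -14625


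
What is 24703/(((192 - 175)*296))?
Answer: 24703/5032 ≈ 4.9092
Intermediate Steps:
24703/(((192 - 175)*296)) = 24703/((17*296)) = 24703/5032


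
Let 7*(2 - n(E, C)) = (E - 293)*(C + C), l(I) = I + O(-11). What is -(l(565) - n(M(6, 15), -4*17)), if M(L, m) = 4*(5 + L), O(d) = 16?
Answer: -37917/7 ≈ -5416.7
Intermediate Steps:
l(I) = 16 + I (l(I) = I + 16 = 16 + I)
M(L, m) = 20 + 4*L
n(E, C) = 2 - 2*C*(-293 + E)/7 (n(E, C) = 2 - (E - 293)*(C + C)/7 = 2 - (-293 + E)*2*C/7 = 2 - 2*C*(-293 + E)/7)
-(l(565) - n(M(6, 15), -4*17)) = -((16 + 565) - (2 + 586*(-4*17)/7 - 2*(-4*17)*(20 + 4*6)/7)) = -(581 - (2 + (586/7)*(-68) - 2/7*(-68)*(20 + 24))) = -(581 - (2 - 39848/7 - 2/7*(-68)*44)) = -(581 - (2 - 39848/7 + 5984/7)) = -(581 - 1*(-33850/7)) = -(581 + 33850/7) = -1*37917/7 = -37917/7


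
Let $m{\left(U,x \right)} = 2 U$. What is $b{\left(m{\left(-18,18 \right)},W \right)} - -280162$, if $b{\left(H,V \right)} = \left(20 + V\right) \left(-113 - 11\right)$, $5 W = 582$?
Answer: $\frac{1316242}{5} \approx 2.6325 \cdot 10^{5}$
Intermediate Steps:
$W = \frac{582}{5}$ ($W = \frac{1}{5} \cdot 582 = \frac{582}{5} \approx 116.4$)
$b{\left(H,V \right)} = -2480 - 124 V$ ($b{\left(H,V \right)} = \left(20 + V\right) \left(-124\right) = -2480 - 124 V$)
$b{\left(m{\left(-18,18 \right)},W \right)} - -280162 = \left(-2480 - \frac{72168}{5}\right) - -280162 = \left(-2480 - \frac{72168}{5}\right) + 280162 = - \frac{84568}{5} + 280162 = \frac{1316242}{5}$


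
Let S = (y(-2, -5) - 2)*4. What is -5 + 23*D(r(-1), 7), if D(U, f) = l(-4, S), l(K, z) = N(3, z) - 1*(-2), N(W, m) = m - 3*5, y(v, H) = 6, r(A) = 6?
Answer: 64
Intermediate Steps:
N(W, m) = -15 + m (N(W, m) = m - 15 = -15 + m)
S = 16 (S = (6 - 2)*4 = 4*4 = 16)
l(K, z) = -13 + z (l(K, z) = (-15 + z) - 1*(-2) = (-15 + z) + 2 = -13 + z)
D(U, f) = 3 (D(U, f) = -13 + 16 = 3)
-5 + 23*D(r(-1), 7) = -5 + 23*3 = -5 + 69 = 64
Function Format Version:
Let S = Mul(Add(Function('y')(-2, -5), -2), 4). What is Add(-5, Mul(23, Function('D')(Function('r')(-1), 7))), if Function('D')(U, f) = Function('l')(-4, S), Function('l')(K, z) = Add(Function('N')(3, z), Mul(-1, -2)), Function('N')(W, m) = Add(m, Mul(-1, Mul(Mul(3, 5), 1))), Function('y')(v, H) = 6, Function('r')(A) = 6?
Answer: 64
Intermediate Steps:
Function('N')(W, m) = Add(-15, m) (Function('N')(W, m) = Add(m, Mul(-1, Mul(15, 1))) = Add(m, Mul(-1, 15)) = Add(m, -15) = Add(-15, m))
S = 16 (S = Mul(Add(6, -2), 4) = Mul(4, 4) = 16)
Function('l')(K, z) = Add(-13, z) (Function('l')(K, z) = Add(Add(-15, z), Mul(-1, -2)) = Add(Add(-15, z), 2) = Add(-13, z))
Function('D')(U, f) = 3 (Function('D')(U, f) = Add(-13, 16) = 3)
Add(-5, Mul(23, Function('D')(Function('r')(-1), 7))) = Add(-5, Mul(23, 3)) = Add(-5, 69) = 64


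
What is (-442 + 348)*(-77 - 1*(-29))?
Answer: 4512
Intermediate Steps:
(-442 + 348)*(-77 - 1*(-29)) = -94*(-77 + 29) = -94*(-48) = 4512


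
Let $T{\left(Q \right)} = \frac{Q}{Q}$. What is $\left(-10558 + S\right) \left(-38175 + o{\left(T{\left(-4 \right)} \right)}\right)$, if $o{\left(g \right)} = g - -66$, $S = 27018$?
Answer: $-627257680$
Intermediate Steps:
$T{\left(Q \right)} = 1$
$o{\left(g \right)} = 66 + g$ ($o{\left(g \right)} = g + 66 = 66 + g$)
$\left(-10558 + S\right) \left(-38175 + o{\left(T{\left(-4 \right)} \right)}\right) = \left(-10558 + 27018\right) \left(-38175 + \left(66 + 1\right)\right) = 16460 \left(-38175 + 67\right) = 16460 \left(-38108\right) = -627257680$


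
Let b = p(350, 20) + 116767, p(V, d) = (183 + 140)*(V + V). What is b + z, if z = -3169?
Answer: 339698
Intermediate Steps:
p(V, d) = 646*V (p(V, d) = 323*(2*V) = 646*V)
b = 342867 (b = 646*350 + 116767 = 226100 + 116767 = 342867)
b + z = 342867 - 3169 = 339698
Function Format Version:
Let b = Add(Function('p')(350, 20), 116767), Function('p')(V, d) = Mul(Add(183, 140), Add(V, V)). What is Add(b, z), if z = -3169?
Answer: 339698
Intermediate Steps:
Function('p')(V, d) = Mul(646, V) (Function('p')(V, d) = Mul(323, Mul(2, V)) = Mul(646, V))
b = 342867 (b = Add(Mul(646, 350), 116767) = Add(226100, 116767) = 342867)
Add(b, z) = Add(342867, -3169) = 339698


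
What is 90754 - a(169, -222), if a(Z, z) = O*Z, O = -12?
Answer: 92782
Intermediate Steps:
a(Z, z) = -12*Z
90754 - a(169, -222) = 90754 - (-12)*169 = 90754 - 1*(-2028) = 90754 + 2028 = 92782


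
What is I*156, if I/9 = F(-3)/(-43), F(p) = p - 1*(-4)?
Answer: -1404/43 ≈ -32.651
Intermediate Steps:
F(p) = 4 + p (F(p) = p + 4 = 4 + p)
I = -9/43 (I = 9*((4 - 3)/(-43)) = 9*(1*(-1/43)) = 9*(-1/43) = -9/43 ≈ -0.20930)
I*156 = -9/43*156 = -1404/43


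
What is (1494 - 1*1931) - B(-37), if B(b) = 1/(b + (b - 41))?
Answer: -50254/115 ≈ -436.99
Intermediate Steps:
B(b) = 1/(-41 + 2*b) (B(b) = 1/(b + (-41 + b)) = 1/(-41 + 2*b))
(1494 - 1*1931) - B(-37) = (1494 - 1*1931) - 1/(-41 + 2*(-37)) = (1494 - 1931) - 1/(-41 - 74) = -437 - 1/(-115) = -437 - 1*(-1/115) = -437 + 1/115 = -50254/115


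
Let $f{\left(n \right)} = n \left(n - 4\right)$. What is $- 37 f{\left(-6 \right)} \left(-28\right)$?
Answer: $62160$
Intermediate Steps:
$f{\left(n \right)} = n \left(-4 + n\right)$
$- 37 f{\left(-6 \right)} \left(-28\right) = - 37 \left(- 6 \left(-4 - 6\right)\right) \left(-28\right) = - 37 \left(\left(-6\right) \left(-10\right)\right) \left(-28\right) = \left(-37\right) 60 \left(-28\right) = \left(-2220\right) \left(-28\right) = 62160$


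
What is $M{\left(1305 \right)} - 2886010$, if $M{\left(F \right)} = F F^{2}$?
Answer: $2219561615$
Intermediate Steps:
$M{\left(F \right)} = F^{3}$
$M{\left(1305 \right)} - 2886010 = 1305^{3} - 2886010 = 2222447625 - 2886010 = 2219561615$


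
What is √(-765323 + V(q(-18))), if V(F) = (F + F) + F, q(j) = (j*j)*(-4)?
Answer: I*√769211 ≈ 877.05*I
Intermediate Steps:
q(j) = -4*j² (q(j) = j²*(-4) = -4*j²)
V(F) = 3*F (V(F) = 2*F + F = 3*F)
√(-765323 + V(q(-18))) = √(-765323 + 3*(-4*(-18)²)) = √(-765323 + 3*(-4*324)) = √(-765323 + 3*(-1296)) = √(-765323 - 3888) = √(-769211) = I*√769211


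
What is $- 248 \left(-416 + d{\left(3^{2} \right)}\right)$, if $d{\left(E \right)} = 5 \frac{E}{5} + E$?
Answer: $98704$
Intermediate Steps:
$d{\left(E \right)} = 2 E$ ($d{\left(E \right)} = 5 E \frac{1}{5} + E = 5 \frac{E}{5} + E = E + E = 2 E$)
$- 248 \left(-416 + d{\left(3^{2} \right)}\right) = - 248 \left(-416 + 2 \cdot 3^{2}\right) = - 248 \left(-416 + 2 \cdot 9\right) = - 248 \left(-416 + 18\right) = \left(-248\right) \left(-398\right) = 98704$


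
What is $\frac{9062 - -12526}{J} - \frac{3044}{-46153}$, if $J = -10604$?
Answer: $- \frac{241018097}{122351603} \approx -1.9699$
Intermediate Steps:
$\frac{9062 - -12526}{J} - \frac{3044}{-46153} = \frac{9062 - -12526}{-10604} - \frac{3044}{-46153} = \left(9062 + 12526\right) \left(- \frac{1}{10604}\right) - - \frac{3044}{46153} = 21588 \left(- \frac{1}{10604}\right) + \frac{3044}{46153} = - \frac{5397}{2651} + \frac{3044}{46153} = - \frac{241018097}{122351603}$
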